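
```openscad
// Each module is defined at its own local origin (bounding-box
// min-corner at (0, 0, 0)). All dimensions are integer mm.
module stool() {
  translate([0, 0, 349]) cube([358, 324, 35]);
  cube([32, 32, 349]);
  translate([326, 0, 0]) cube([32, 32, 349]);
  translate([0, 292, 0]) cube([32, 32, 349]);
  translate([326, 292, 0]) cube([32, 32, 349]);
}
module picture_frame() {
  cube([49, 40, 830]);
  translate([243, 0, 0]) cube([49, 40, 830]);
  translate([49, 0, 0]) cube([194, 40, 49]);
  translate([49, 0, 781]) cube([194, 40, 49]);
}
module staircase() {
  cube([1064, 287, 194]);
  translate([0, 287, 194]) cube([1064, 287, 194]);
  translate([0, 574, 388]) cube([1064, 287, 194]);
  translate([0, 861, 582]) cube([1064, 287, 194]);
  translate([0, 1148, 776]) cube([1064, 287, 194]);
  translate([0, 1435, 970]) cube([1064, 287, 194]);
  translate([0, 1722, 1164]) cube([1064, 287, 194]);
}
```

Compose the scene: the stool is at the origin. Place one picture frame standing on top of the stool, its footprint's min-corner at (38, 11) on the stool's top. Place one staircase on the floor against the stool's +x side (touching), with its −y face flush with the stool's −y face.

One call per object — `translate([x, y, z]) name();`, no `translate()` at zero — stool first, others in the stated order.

stool();
translate([38, 11, 384]) picture_frame();
translate([358, 0, 0]) staircase();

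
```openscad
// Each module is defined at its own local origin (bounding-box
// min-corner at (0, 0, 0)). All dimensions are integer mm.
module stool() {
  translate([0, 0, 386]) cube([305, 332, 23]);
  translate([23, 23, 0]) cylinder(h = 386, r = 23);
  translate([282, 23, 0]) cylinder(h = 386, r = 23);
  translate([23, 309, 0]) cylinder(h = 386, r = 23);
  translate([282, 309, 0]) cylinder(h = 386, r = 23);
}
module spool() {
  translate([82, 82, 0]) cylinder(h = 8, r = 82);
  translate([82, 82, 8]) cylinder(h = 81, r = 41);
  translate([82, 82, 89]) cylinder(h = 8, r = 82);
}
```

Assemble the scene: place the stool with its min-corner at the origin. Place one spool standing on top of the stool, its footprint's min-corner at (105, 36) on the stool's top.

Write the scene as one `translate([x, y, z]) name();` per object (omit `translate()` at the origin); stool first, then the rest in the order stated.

stool();
translate([105, 36, 409]) spool();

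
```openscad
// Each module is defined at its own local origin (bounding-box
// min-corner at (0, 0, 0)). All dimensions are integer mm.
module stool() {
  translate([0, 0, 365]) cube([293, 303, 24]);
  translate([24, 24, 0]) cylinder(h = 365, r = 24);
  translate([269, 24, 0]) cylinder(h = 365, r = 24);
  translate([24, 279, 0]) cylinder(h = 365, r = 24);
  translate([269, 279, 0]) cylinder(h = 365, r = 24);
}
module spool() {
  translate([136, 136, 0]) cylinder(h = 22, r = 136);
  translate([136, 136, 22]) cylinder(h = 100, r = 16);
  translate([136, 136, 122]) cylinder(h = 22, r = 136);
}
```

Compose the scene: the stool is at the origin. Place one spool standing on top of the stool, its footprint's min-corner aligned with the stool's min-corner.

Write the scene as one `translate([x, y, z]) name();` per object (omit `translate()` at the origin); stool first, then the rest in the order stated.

stool();
translate([0, 0, 389]) spool();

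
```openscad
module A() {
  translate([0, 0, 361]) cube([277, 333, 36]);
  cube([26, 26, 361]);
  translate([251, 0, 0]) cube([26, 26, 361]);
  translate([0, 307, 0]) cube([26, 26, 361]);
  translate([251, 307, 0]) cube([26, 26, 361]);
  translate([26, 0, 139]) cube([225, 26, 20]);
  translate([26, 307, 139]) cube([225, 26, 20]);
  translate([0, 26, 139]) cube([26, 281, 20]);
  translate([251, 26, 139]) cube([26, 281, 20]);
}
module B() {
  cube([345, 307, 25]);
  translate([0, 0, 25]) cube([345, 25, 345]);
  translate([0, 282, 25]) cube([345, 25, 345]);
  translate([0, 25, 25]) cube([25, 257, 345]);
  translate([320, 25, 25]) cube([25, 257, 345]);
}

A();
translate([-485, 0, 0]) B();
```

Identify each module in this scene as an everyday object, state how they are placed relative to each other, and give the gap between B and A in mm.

The open box's nearest face is 140 mm from the stool's −x face.

A is a stool. B is an open box. The open box is on the floor beside the stool on its −x side. The gap between the open box and the stool is 140 mm.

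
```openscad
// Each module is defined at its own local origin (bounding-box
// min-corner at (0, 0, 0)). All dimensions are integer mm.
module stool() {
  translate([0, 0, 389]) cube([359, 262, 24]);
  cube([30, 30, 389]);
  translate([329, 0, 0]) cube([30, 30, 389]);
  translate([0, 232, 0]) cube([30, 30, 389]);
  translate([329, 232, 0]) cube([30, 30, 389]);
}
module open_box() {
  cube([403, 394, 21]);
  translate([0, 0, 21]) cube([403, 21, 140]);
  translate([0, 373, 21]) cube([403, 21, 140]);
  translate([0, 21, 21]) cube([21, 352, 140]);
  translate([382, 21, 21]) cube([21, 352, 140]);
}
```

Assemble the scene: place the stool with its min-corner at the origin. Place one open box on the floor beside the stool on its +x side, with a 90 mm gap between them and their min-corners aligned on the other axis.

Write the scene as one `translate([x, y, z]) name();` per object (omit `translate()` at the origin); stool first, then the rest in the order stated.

stool();
translate([449, 0, 0]) open_box();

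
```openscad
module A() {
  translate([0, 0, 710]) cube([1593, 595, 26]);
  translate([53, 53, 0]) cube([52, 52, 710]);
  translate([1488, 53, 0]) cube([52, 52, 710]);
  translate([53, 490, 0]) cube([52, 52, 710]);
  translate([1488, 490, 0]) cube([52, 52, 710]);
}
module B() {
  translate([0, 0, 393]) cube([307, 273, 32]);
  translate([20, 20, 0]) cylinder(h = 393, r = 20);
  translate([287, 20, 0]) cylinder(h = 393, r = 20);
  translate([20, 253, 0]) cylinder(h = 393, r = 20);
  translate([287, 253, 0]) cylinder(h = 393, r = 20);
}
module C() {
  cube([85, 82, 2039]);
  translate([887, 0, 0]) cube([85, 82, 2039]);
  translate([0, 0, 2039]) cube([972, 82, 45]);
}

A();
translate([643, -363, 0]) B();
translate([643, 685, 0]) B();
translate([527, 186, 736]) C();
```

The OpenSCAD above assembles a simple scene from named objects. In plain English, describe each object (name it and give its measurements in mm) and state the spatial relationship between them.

A is a table with a 1593×595 mm rectangular top, 26 mm thick, top surface at z = 736 mm, supported by four 52×52 mm square legs, each inset 53 mm from the nearest pair of top edges, running from the floor.

B is a four-legged stool. The seat is 307×273 mm, 32 mm thick, top at z = 425 mm. It stands on four round legs, each 40 mm in diameter, from z = 0 to the seat underside, each leg's axis is inset half a diameter from the nearest pair of seat edges (so the leg's bounding box is flush with the corner).

C is a door frame. The clear opening is 802 mm wide and 2039 mm high. Two 85 mm wide jambs, 82 mm deep, stand either side of the opening from the floor to the top of the opening. A 45 mm thick head sits across the top of both jambs, spanning the full outside width of the frame.

Two stools sit around the table at the −y, +y sides. The door frame is on top of the table.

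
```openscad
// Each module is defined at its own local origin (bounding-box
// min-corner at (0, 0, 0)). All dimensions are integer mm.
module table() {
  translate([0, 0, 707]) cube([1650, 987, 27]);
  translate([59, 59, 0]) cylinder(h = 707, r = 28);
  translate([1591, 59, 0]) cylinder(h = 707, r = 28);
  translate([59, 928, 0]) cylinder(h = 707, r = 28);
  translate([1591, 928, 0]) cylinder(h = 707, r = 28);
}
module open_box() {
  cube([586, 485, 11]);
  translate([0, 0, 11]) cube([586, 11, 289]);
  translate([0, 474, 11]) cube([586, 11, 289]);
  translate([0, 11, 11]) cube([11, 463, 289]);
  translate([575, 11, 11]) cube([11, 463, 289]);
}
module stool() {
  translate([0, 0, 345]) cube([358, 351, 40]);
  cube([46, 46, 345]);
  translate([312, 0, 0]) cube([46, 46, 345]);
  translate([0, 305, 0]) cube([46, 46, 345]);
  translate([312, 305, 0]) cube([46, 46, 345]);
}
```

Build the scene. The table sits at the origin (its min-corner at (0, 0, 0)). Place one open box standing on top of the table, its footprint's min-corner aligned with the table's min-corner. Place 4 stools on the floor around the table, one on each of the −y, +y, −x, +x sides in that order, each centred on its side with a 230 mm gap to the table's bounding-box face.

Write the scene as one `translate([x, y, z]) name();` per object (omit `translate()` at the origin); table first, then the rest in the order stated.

table();
translate([0, 0, 734]) open_box();
translate([646, -581, 0]) stool();
translate([646, 1217, 0]) stool();
translate([-588, 318, 0]) stool();
translate([1880, 318, 0]) stool();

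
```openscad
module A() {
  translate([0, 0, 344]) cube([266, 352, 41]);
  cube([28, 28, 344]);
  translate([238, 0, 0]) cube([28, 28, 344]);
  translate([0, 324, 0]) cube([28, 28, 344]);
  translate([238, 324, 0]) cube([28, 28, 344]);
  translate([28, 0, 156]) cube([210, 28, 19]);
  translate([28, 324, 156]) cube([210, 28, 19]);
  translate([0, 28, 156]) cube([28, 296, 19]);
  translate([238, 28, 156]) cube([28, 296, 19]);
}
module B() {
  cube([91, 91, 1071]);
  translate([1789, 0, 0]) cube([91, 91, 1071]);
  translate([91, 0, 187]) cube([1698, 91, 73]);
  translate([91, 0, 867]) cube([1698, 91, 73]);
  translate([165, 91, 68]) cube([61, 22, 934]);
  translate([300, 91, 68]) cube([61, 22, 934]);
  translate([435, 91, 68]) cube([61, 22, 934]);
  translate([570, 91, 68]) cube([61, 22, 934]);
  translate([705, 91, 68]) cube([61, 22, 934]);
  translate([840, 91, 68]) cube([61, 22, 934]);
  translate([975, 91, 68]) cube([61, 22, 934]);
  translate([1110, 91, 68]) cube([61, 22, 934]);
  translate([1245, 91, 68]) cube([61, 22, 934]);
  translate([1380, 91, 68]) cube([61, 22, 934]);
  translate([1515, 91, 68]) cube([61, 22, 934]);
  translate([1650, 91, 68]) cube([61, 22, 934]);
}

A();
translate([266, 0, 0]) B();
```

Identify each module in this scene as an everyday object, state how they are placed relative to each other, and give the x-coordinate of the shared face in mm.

The stool's +x face and the fence section's −x face are both at x = 266 mm.

A is a stool. B is a fence section. The fence section is against the stool's +x side, with their −y faces flush. The x-coordinate of the shared face is 266 mm.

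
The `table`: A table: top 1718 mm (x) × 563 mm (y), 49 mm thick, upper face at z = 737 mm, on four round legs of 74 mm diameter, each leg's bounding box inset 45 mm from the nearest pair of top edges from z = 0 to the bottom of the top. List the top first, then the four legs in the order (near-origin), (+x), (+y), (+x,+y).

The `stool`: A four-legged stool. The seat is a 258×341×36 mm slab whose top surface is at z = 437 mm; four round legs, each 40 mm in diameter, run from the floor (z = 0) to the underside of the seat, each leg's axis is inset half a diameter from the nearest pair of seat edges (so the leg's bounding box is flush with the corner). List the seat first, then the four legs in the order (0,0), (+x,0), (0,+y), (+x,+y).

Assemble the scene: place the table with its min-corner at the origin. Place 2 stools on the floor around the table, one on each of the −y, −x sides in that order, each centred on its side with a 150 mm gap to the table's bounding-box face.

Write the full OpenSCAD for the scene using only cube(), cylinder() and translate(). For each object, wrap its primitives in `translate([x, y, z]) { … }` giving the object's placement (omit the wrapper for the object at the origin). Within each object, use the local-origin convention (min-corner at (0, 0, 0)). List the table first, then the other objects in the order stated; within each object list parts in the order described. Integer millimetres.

translate([0, 0, 688]) cube([1718, 563, 49]);
translate([82, 82, 0]) cylinder(h = 688, r = 37);
translate([1636, 82, 0]) cylinder(h = 688, r = 37);
translate([82, 481, 0]) cylinder(h = 688, r = 37);
translate([1636, 481, 0]) cylinder(h = 688, r = 37);
translate([730, -491, 0]) {
  translate([0, 0, 401]) cube([258, 341, 36]);
  translate([20, 20, 0]) cylinder(h = 401, r = 20);
  translate([238, 20, 0]) cylinder(h = 401, r = 20);
  translate([20, 321, 0]) cylinder(h = 401, r = 20);
  translate([238, 321, 0]) cylinder(h = 401, r = 20);
}
translate([-408, 111, 0]) {
  translate([0, 0, 401]) cube([258, 341, 36]);
  translate([20, 20, 0]) cylinder(h = 401, r = 20);
  translate([238, 20, 0]) cylinder(h = 401, r = 20);
  translate([20, 321, 0]) cylinder(h = 401, r = 20);
  translate([238, 321, 0]) cylinder(h = 401, r = 20);
}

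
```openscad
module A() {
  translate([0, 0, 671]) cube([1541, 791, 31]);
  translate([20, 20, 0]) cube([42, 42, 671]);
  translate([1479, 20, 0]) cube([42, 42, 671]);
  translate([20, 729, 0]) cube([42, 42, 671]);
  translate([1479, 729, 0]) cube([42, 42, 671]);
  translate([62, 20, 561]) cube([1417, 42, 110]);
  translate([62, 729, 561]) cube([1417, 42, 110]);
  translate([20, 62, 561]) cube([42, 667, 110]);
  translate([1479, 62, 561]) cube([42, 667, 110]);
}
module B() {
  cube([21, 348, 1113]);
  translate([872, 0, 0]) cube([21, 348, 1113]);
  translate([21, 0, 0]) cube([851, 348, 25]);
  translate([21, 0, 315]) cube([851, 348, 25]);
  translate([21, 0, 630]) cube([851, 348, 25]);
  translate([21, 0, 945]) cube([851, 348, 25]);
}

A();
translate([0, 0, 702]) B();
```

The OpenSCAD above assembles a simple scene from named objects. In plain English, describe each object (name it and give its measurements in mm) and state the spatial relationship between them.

A is a table with a 1541×791 mm rectangular top, 31 mm thick, top surface at z = 702 mm, supported by four 42×42 mm square legs, each inset 20 mm from the nearest pair of top edges, running from the floor. Four apron rails, 42 mm thick and 110 mm tall, run between adjacent legs with their top edges flush with the underside of the top and their outer faces flush with the legs' outer faces.

B is an open bookshelf. Two side panels, each 21 mm thick, 348 mm deep and 1113 mm tall, stand 893 mm apart (outside-to-outside). Between them sit 4 shelves, each 25 mm thick and 348 mm deep, spanning the full gap between the sides. The bottom shelf rests on the floor (its underside at z = 0) and the clear gap between one shelf's top and the next shelf's underside is 290 mm.

The bookshelf is on top of the table.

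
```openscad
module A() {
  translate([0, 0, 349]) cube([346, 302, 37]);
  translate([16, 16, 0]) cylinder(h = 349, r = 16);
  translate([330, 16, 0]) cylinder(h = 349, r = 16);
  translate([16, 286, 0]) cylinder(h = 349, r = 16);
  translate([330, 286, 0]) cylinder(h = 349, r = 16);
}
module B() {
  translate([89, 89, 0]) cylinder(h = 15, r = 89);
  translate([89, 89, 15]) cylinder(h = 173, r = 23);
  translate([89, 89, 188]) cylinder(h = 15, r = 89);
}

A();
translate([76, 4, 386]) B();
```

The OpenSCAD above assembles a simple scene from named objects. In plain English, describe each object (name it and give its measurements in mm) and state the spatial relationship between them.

A is a four-legged stool. The seat is a 346×302×37 mm slab whose top surface is at z = 386 mm; four round legs, each 32 mm in diameter, run from the floor (z = 0) to the underside of the seat, each leg's axis is inset half a diameter from the nearest pair of seat edges (so the leg's bounding box is flush with the corner).

B is a spool: two coaxial disc flanges of radius 89 mm and thickness 15 mm, joined by a core cylinder of radius 23 mm and height 173 mm. The lower flange rests on z = 0 and the three cylinders share a vertical axis.

The spool is on top of the stool.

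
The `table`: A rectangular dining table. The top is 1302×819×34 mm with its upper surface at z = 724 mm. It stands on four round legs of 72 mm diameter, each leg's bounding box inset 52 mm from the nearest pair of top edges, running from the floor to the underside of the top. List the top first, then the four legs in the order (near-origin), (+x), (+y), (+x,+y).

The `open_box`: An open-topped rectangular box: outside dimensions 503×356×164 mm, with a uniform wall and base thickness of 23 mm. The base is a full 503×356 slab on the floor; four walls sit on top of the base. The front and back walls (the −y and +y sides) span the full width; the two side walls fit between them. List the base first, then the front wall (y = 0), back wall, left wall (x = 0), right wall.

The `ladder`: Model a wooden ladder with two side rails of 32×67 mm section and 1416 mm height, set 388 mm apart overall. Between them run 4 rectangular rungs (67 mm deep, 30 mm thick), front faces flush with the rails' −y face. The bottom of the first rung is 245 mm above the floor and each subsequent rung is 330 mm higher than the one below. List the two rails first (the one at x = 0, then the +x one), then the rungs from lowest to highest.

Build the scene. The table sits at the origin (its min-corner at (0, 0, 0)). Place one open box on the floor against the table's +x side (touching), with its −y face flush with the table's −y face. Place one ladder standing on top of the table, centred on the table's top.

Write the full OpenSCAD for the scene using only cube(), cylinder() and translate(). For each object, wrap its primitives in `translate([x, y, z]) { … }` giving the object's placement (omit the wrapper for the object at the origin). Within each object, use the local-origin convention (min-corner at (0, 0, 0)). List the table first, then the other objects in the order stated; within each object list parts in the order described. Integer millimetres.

translate([0, 0, 690]) cube([1302, 819, 34]);
translate([88, 88, 0]) cylinder(h = 690, r = 36);
translate([1214, 88, 0]) cylinder(h = 690, r = 36);
translate([88, 731, 0]) cylinder(h = 690, r = 36);
translate([1214, 731, 0]) cylinder(h = 690, r = 36);
translate([1302, 0, 0]) {
  cube([503, 356, 23]);
  translate([0, 0, 23]) cube([503, 23, 141]);
  translate([0, 333, 23]) cube([503, 23, 141]);
  translate([0, 23, 23]) cube([23, 310, 141]);
  translate([480, 23, 23]) cube([23, 310, 141]);
}
translate([457, 376, 724]) {
  cube([32, 67, 1416]);
  translate([356, 0, 0]) cube([32, 67, 1416]);
  translate([32, 0, 245]) cube([324, 67, 30]);
  translate([32, 0, 575]) cube([324, 67, 30]);
  translate([32, 0, 905]) cube([324, 67, 30]);
  translate([32, 0, 1235]) cube([324, 67, 30]);
}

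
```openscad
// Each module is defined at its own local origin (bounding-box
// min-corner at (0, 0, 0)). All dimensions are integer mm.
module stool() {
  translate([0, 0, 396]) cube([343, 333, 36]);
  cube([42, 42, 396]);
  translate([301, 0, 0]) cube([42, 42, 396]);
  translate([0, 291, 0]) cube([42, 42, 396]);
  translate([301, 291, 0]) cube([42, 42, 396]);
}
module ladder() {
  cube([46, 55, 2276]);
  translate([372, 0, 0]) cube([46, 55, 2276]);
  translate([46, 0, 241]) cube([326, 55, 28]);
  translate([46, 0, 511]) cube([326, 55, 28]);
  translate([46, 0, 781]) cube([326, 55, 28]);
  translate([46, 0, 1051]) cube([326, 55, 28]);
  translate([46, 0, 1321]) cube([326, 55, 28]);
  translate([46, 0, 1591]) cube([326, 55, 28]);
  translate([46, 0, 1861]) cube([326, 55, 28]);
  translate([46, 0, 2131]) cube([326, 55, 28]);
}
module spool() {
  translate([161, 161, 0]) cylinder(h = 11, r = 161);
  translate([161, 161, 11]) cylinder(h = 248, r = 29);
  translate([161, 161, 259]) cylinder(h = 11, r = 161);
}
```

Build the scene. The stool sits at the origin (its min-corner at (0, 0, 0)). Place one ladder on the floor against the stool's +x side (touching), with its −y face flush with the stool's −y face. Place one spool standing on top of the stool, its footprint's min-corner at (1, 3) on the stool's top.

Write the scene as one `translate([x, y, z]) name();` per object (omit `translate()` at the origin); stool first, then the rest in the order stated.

stool();
translate([343, 0, 0]) ladder();
translate([1, 3, 432]) spool();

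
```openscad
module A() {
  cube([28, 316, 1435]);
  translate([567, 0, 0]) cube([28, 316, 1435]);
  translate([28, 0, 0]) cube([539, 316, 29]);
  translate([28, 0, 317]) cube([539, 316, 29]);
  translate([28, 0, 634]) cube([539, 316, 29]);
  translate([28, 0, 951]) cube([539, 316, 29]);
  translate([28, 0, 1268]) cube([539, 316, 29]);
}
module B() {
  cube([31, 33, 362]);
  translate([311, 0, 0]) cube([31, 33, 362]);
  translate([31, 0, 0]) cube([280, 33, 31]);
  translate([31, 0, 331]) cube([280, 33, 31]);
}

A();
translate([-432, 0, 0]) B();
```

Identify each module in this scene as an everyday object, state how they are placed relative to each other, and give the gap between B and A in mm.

The picture frame's nearest face is 90 mm from the bookshelf's −x face.

A is a bookshelf. B is a picture frame. The picture frame is on the floor beside the bookshelf on its −x side. The gap between the picture frame and the bookshelf is 90 mm.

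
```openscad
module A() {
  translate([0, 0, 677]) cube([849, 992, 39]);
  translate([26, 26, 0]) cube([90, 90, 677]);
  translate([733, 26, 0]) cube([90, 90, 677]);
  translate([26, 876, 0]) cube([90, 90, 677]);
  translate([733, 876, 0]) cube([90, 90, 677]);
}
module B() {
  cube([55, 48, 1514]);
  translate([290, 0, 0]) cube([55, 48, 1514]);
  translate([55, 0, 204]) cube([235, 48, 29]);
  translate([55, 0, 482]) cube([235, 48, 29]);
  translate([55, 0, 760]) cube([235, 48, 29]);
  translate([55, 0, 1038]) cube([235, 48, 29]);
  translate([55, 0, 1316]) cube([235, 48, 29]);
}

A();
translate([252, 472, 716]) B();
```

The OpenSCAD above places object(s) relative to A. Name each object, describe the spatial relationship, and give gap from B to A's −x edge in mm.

The ladder's min-x is at 252; the table's min-x is 0; gap = 252 mm.

A is a table. B is a ladder. The ladder is on top of the table, centred. The gap from the ladder to the table's −x edge is 252 mm.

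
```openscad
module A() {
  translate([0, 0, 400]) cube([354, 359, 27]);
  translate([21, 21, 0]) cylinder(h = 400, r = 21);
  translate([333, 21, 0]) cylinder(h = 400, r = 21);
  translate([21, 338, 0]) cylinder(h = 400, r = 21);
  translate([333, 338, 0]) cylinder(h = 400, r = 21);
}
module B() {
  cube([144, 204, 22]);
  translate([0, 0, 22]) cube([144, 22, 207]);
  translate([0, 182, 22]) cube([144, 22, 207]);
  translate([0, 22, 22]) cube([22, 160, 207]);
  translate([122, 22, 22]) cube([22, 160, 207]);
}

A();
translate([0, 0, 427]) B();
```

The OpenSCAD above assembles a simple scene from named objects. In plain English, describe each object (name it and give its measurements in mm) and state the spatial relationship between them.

A is a simple wooden stool: a rectangular seat 354 mm (x) by 359 mm (y), 27 mm thick, top face at z = 427 mm, on four round legs, each 42 mm in diameter. The legs rest on z = 0, each leg's axis is inset half a diameter from the nearest pair of seat edges (so the leg's bounding box is flush with the corner).

B is an open-topped rectangular box: outside dimensions 144×204×229 mm, with a uniform wall and base thickness of 22 mm. The base is a full 144×204 slab on the floor; four walls sit on top of the base. The front and back walls (the −y and +y sides) span the full width; the two side walls fit between them.

The open box is on top of the stool.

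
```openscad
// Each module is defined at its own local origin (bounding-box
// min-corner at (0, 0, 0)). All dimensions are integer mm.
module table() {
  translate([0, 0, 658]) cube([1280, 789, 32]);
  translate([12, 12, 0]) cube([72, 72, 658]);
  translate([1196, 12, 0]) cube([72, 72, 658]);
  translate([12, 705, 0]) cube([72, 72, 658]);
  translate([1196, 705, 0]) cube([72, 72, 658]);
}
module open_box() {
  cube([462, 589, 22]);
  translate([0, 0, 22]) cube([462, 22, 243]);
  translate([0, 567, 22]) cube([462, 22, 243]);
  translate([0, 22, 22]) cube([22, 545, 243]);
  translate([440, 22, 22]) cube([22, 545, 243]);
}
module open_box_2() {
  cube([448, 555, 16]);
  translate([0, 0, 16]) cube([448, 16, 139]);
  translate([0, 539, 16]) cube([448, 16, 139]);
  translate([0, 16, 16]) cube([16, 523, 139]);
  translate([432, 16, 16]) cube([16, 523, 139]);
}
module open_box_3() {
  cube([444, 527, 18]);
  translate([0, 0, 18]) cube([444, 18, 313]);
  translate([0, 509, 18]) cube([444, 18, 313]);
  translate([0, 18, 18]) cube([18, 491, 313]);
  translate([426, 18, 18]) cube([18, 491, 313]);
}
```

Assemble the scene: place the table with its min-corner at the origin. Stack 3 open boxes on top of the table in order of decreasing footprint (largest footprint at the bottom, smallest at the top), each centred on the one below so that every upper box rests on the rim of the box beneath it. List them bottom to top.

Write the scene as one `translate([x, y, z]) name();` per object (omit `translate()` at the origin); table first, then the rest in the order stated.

table();
translate([409, 100, 690]) open_box();
translate([416, 117, 955]) open_box_2();
translate([418, 131, 1110]) open_box_3();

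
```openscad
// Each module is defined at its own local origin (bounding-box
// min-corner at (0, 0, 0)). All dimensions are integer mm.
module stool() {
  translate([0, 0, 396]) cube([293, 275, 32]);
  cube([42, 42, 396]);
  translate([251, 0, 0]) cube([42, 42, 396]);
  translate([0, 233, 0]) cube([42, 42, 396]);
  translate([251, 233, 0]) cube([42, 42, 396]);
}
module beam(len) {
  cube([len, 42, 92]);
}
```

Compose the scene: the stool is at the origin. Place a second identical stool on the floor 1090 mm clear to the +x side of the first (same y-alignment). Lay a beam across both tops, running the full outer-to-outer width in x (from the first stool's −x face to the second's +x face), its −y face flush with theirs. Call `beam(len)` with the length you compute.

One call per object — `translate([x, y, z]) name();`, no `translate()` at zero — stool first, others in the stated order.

stool();
translate([1383, 0, 0]) stool();
translate([0, 0, 428]) beam(1676);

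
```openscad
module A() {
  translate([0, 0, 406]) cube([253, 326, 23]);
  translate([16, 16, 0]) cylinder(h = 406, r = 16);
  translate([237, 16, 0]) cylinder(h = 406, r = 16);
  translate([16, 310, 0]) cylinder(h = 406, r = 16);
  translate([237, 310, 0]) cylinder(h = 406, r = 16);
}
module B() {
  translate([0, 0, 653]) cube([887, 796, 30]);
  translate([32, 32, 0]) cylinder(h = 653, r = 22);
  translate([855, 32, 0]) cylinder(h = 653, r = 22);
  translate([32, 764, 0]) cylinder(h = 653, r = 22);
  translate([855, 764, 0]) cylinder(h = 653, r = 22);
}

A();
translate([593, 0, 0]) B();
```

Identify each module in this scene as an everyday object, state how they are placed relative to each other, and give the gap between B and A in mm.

A is a stool. B is a table. The table is on the floor beside the stool on its +x side. The gap between the table and the stool is 340 mm.

The table's nearest face is 340 mm from the stool's +x face.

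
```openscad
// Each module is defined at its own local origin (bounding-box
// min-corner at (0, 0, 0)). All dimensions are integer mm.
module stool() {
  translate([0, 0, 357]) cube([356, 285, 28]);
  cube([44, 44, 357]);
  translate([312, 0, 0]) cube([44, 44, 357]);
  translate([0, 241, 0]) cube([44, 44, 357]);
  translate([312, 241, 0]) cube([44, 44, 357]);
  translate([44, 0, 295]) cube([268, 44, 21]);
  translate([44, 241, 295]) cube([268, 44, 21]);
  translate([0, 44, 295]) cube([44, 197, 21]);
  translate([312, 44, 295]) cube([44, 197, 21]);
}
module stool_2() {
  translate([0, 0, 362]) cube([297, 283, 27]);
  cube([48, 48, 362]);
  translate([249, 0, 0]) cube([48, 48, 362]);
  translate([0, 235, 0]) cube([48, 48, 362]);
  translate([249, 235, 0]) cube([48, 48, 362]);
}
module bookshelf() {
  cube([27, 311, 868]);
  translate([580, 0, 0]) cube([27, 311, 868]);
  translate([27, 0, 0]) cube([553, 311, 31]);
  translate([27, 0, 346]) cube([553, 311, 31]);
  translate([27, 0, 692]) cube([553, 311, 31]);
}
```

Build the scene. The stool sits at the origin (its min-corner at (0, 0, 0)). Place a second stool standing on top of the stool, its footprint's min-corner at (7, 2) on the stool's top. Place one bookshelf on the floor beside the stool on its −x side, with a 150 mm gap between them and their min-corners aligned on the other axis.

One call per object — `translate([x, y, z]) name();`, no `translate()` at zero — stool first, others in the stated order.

stool();
translate([7, 2, 385]) stool_2();
translate([-757, 0, 0]) bookshelf();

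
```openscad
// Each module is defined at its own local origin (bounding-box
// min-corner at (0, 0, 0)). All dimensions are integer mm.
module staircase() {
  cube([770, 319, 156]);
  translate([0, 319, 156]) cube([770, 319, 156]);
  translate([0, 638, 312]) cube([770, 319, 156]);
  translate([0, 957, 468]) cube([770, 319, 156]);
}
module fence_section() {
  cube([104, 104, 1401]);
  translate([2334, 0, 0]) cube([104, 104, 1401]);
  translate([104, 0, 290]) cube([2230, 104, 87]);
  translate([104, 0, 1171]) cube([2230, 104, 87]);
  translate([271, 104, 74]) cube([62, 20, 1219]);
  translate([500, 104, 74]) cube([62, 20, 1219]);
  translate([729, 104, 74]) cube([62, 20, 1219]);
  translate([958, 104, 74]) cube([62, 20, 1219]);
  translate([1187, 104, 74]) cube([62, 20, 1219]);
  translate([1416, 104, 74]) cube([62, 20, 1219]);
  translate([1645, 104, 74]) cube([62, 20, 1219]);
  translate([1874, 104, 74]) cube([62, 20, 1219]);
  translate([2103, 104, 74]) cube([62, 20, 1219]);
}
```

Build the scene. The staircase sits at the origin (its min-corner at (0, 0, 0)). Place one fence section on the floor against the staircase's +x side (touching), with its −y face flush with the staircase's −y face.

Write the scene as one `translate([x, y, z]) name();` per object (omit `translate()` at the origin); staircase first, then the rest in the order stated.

staircase();
translate([770, 0, 0]) fence_section();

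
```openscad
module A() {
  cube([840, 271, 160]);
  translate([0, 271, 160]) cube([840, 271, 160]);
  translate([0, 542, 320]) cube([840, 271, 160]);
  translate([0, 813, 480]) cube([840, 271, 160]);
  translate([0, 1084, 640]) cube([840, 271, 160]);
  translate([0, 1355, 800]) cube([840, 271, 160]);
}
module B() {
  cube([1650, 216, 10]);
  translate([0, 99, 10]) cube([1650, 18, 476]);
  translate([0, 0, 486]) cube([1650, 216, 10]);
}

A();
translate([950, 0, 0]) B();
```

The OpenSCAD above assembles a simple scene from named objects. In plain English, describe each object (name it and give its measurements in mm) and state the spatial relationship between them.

A is a run of 6 identical solid stair steps. Each tread is 840×271 mm and each step block is 160 mm high. Step 1 rests on the floor; step k is offset from step 1 by (k−1)×271 mm in y and (k−1)×160 mm in z.

B is an I-beam lying along x, 1650 mm long. Overall section height 496 mm. Two flanges 216 mm wide (y) and 10 mm thick, one on the floor and one at the top; a web 18 mm thick runs between them, centred on the flange width.

The I-beam is on the floor beside the staircase on its +x side.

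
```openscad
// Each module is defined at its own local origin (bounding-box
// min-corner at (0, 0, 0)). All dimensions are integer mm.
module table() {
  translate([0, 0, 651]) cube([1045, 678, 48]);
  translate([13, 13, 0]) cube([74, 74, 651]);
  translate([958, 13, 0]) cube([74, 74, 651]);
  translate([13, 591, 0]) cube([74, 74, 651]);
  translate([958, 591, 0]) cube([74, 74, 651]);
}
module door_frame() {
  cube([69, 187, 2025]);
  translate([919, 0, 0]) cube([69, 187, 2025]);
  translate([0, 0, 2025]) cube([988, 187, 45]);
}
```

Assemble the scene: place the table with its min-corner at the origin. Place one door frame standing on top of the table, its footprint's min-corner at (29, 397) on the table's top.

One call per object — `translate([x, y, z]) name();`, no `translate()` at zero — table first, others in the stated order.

table();
translate([29, 397, 699]) door_frame();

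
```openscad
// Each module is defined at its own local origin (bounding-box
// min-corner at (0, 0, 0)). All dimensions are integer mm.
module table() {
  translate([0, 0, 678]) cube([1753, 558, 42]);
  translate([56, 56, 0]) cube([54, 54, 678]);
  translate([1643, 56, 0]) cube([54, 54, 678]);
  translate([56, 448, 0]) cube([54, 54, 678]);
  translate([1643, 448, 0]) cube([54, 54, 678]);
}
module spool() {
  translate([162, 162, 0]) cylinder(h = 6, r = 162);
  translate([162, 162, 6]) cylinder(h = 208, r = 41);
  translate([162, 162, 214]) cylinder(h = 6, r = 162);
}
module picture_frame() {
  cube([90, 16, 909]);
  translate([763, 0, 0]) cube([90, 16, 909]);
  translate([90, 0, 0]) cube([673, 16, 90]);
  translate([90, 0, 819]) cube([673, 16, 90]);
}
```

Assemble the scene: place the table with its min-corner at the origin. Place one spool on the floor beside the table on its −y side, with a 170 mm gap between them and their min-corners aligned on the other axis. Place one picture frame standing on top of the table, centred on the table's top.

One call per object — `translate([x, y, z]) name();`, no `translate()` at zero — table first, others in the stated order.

table();
translate([0, -494, 0]) spool();
translate([450, 271, 720]) picture_frame();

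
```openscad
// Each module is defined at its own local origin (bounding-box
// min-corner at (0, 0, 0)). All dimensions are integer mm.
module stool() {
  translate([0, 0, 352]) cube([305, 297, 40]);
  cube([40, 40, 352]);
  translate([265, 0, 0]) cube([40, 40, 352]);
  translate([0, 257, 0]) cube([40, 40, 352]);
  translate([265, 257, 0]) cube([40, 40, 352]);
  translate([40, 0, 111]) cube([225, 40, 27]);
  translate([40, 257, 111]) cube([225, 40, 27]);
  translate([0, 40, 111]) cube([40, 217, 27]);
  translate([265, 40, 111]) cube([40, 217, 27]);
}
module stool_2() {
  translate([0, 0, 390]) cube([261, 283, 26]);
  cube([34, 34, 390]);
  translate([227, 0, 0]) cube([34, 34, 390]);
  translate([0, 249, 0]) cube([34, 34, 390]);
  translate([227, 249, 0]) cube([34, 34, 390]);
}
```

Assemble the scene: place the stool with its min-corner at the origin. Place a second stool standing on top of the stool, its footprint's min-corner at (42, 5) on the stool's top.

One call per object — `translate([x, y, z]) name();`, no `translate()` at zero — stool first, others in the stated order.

stool();
translate([42, 5, 392]) stool_2();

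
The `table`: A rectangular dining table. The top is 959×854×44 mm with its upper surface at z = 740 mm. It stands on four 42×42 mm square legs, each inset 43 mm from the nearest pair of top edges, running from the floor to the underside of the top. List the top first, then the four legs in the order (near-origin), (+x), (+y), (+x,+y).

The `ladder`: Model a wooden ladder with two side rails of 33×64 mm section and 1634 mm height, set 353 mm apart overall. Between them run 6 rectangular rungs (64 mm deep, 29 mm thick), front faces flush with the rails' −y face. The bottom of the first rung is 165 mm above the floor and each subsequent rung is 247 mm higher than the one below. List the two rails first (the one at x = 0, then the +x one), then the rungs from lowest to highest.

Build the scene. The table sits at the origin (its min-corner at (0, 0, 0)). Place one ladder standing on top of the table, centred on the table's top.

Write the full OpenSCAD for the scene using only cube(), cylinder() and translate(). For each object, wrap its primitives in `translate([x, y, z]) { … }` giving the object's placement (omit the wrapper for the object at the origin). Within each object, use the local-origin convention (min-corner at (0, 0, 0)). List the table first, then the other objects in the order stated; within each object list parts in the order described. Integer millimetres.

translate([0, 0, 696]) cube([959, 854, 44]);
translate([43, 43, 0]) cube([42, 42, 696]);
translate([874, 43, 0]) cube([42, 42, 696]);
translate([43, 769, 0]) cube([42, 42, 696]);
translate([874, 769, 0]) cube([42, 42, 696]);
translate([303, 395, 740]) {
  cube([33, 64, 1634]);
  translate([320, 0, 0]) cube([33, 64, 1634]);
  translate([33, 0, 165]) cube([287, 64, 29]);
  translate([33, 0, 412]) cube([287, 64, 29]);
  translate([33, 0, 659]) cube([287, 64, 29]);
  translate([33, 0, 906]) cube([287, 64, 29]);
  translate([33, 0, 1153]) cube([287, 64, 29]);
  translate([33, 0, 1400]) cube([287, 64, 29]);
}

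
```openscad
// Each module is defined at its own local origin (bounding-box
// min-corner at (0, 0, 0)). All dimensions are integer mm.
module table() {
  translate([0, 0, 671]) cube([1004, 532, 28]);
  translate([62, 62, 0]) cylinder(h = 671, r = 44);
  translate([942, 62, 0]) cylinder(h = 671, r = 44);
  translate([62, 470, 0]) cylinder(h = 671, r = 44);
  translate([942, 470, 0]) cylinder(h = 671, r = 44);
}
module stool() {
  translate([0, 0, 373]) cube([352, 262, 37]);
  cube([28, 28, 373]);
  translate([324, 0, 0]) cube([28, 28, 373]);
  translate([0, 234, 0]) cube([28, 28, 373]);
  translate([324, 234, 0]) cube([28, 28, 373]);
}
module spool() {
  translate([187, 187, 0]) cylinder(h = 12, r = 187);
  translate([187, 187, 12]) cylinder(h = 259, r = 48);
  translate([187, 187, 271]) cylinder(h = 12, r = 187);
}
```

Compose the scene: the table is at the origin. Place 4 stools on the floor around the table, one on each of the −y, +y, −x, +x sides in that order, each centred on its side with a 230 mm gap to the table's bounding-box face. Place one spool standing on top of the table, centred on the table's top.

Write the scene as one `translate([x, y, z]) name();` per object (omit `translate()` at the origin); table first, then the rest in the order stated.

table();
translate([326, -492, 0]) stool();
translate([326, 762, 0]) stool();
translate([-582, 135, 0]) stool();
translate([1234, 135, 0]) stool();
translate([315, 79, 699]) spool();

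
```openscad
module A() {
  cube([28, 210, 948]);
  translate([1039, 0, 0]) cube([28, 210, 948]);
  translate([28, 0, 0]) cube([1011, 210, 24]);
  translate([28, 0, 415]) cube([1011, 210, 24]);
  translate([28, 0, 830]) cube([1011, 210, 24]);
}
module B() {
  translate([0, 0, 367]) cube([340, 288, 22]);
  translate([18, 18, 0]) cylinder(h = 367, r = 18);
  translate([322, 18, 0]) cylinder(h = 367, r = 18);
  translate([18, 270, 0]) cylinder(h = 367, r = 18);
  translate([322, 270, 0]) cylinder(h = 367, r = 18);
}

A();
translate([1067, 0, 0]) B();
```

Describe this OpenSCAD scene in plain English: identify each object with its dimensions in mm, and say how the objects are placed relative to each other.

A is a bookshelf 1067 mm wide overall, 210 mm deep and 948 mm tall. The two sides are 28 mm thick vertical panels. 3 horizontal shelves of 24 mm thickness span between the inner faces of the sides; the lowest shelf sits on the floor and shelves are stacked with a clear vertical gap of 391 mm between each pair.

B is a four-legged stool. The seat is a 340×288×22 mm slab whose top surface is at z = 389 mm; four round legs, each 36 mm in diameter, run from the floor (z = 0) to the underside of the seat, each leg's axis is inset half a diameter from the nearest pair of seat edges (so the leg's bounding box is flush with the corner).

The stool is against the bookshelf's +x side, with their −y faces flush.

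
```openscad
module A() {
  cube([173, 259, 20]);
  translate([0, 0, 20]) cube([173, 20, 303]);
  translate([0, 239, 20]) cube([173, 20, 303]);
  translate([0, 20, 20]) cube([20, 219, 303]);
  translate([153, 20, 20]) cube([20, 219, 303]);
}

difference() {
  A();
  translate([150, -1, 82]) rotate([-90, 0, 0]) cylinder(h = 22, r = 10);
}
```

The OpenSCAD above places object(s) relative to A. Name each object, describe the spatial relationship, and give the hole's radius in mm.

A is an open box. The open box has a circular hole through its front wall. The hole's radius is 10 mm.

The subtracted cylinder has r = 10 mm.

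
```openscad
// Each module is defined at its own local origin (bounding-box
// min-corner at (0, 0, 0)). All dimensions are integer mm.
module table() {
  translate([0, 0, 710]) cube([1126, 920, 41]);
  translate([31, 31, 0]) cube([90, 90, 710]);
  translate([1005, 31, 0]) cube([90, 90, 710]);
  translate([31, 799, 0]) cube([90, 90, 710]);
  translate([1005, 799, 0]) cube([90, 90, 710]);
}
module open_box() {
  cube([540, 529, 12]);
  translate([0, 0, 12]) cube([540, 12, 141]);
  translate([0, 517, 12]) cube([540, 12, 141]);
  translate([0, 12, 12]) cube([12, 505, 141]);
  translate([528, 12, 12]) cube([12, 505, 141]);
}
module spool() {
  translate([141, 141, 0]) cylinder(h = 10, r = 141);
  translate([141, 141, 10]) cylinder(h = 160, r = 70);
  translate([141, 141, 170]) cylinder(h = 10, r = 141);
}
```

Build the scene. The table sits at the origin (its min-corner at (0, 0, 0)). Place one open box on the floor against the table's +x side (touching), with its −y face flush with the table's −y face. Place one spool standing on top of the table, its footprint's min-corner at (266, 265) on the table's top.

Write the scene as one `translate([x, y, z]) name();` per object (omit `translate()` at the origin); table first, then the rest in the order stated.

table();
translate([1126, 0, 0]) open_box();
translate([266, 265, 751]) spool();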